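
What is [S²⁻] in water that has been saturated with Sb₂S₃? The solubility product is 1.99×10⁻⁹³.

3.39×10⁻¹⁹ M

Sb₂S₃(s) ⇌ 2 Sb³⁺(aq) + 3 S²⁻(aq)
For each mole of Sb₂S₃ that dissolves per liter, [Sb³⁺] = 2s and [S²⁻] = 3s; let s denote this solubility.
Ksp = [Sb³⁺]^2[S²⁻]^3 = (2s)^2 · (3s)^3 = 108s^5 = 1.99×10⁻⁹³
s = 1.13×10⁻¹⁹ mol/L
[S²⁻] = 3s = 3.39×10⁻¹⁹ mol/L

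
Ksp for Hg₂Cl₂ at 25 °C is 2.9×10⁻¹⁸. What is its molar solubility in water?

9.0×10⁻⁷ M

Hg₂Cl₂(s) ⇌ Hg₂²⁺(aq) + 2 Cl⁻(aq)
With molar solubility s: [Hg₂²⁺] = s, [Cl⁻] = 2s.
Ksp = [Hg₂²⁺][Cl⁻]^2 = s · (2s)^2 = 4s^3
4s^3 = 2.9×10⁻¹⁸  ⇒  s^3 = 7.3×10⁻¹⁹
s = (7.3×10⁻¹⁹)^(1/3) = 9.0×10⁻⁷ mol L⁻¹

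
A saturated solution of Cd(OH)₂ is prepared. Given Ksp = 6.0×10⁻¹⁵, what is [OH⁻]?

2.3×10⁻⁵ M

Cd(OH)₂(s) ⇌ Cd²⁺(aq) + 2 OH⁻(aq)
Let s be the molar solubility. Then [Cd²⁺] = s and [OH⁻] = 2s.
Ksp = [Cd²⁺][OH⁻]^2 = s · (2s)^2 = 4s^3 = 6.0×10⁻¹⁵
s = 1.1×10⁻⁵ M
[OH⁻] = 2s = 2.3×10⁻⁵ M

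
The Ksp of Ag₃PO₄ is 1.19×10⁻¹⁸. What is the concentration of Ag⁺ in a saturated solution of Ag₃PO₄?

Ag₃PO₄(s) ⇌ 3 Ag⁺(aq) + PO₄³⁻(aq)
If s mol/L of Ag₃PO₄ dissolves, [Ag⁺] = 3s and [PO₄³⁻] = s.
Ksp = [Ag⁺]^3[PO₄³⁻] = (3s)^3 · s = 27s^4 = 1.19×10⁻¹⁸
s = 1.45×10⁻⁵ mol/L
[Ag⁺] = 3s = 4.35×10⁻⁵ mol/L

4.35×10⁻⁵ M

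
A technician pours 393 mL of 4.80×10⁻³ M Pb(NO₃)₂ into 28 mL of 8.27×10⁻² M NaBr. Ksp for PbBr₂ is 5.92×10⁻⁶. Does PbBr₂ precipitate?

No

After mixing, V = 393 mL + 28 mL = 421 mL.
[Pb²⁺] = (4.80×10⁻³)(393)/421 = 4.48×10⁻³ M
[Br⁻] = (8.27×10⁻²)(28)/421 = 5.50×10⁻³ M
Q = [Pb²⁺][Br⁻]^2 = 1.36×10⁻⁷
Q < Ksp (1.36×10⁻⁷ vs 5.92×10⁻⁶); the solution remains unsaturated and no precipitate forms.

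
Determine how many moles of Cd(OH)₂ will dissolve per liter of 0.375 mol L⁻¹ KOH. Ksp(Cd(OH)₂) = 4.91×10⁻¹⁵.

3.49×10⁻¹⁴ M

Cd(OH)₂(s) ⇌ Cd²⁺(aq) + 2 OH⁻(aq)
The solution already contains OH⁻ at 0.375 mol L⁻¹. Let s be the molar solubility of Cd(OH)₂.
[OH⁻] ≈ 0.375 mol L⁻¹ (common ion dominates); [Cd²⁺] = s.
Ksp = [Cd²⁺][OH⁻]^2 = s(0.375)^2
s = 4.91×10⁻¹⁵ / (0.375)^2 = 3.49×10⁻¹⁴
s = 3.49×10⁻¹⁴ mol L⁻¹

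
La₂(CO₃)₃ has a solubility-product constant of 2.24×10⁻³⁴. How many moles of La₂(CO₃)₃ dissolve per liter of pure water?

7.30×10⁻⁸ M

La₂(CO₃)₃(s) ⇌ 2 La³⁺(aq) + 3 CO₃²⁻(aq)
If s mol/L of La₂(CO₃)₃ dissolves, [La³⁺] = 2s and [CO₃²⁻] = 3s.
Ksp = [La³⁺]^2[CO₃²⁻]^3 = (2s)^2 · (3s)^3 = 108s^5
108s^5 = 2.24×10⁻³⁴  ⇒  s^5 = 2.07×10⁻³⁶
s = 7.30×10⁻⁸ mol/L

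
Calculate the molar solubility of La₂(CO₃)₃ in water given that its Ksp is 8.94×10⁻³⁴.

9.63×10⁻⁸ M

La₂(CO₃)₃(s) ⇌ 2 La³⁺(aq) + 3 CO₃²⁻(aq)
Let s be the molar solubility. Then [La³⁺] = 2s and [CO₃²⁻] = 3s.
Ksp = [La³⁺]^2[CO₃²⁻]^3 = (2s)^2 · (3s)^3 = 108s^5
108s^5 = 8.94×10⁻³⁴  ⇒  s^5 = 8.28×10⁻³⁶
s = (8.28×10⁻³⁶)^(1/5) = 9.63×10⁻⁸ M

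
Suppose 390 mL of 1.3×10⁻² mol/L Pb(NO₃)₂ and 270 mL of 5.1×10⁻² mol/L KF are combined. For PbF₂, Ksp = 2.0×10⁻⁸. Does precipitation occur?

After mixing, V = 390 mL + 270 mL = 660 mL.
[Pb²⁺] = (1.3×10⁻²)(390)/660 = 7.7×10⁻³ mol/L
[F⁻] = (5.1×10⁻²)(270)/660 = 2.1×10⁻² mol/L
Q = [Pb²⁺][F⁻]^2 = 3.3×10⁻⁶
Since Q (3.3×10⁻⁶) exceeds Ksp (2.0×10⁻⁸), PbF₂ will precipitate.

Yes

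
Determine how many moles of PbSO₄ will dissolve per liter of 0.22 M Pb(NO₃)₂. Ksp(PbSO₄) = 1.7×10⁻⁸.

7.7×10⁻⁸ M

PbSO₄(s) ⇌ Pb²⁺(aq) + SO₄²⁻(aq)
Let s be the solubility of PbSO₄ here. The common ion gives [Pb²⁺] ≈ 0.22 M, and [SO₄²⁻] = s.
Ksp = [Pb²⁺][SO₄²⁻] = (0.22)s
s = 1.7×10⁻⁸ / (0.22) = 7.7×10⁻⁸
s = 7.7×10⁻⁸ M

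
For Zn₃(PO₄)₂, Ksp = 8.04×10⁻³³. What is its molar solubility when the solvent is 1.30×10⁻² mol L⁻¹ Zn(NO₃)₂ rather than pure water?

3.02×10⁻¹⁴ M

Zn₃(PO₄)₂(s) ⇌ 3 Zn²⁺(aq) + 2 PO₄³⁻(aq)
The solution already contains Zn²⁺ at 1.30×10⁻² mol L⁻¹. Let s be the molar solubility of Zn₃(PO₄)₂.
[Zn²⁺] ≈ 1.30×10⁻² mol L⁻¹ (common ion dominates); [PO₄³⁻] = 2s.
Ksp = [Zn²⁺]^3[PO₄³⁻]^2 = (1.30×10⁻²)^3(2s)^2
(2s)^2 = 8.04×10⁻³³ / (1.30×10⁻²)^3 = 3.66×10⁻²⁷
s = 3.02×10⁻¹⁴ mol L⁻¹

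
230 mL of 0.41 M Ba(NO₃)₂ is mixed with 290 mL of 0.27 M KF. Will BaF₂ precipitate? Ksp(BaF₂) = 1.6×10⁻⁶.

Total volume after mixing = 230 + 290 = 520 mL.
[Ba²⁺] = (0.41)(230)/520 = 0.18 M
[F⁻] = (0.27)(290)/520 = 0.15 M
Q = [Ba²⁺][F⁻]^2 = 4.1×10⁻³
Since Q (4.1×10⁻³) exceeds Ksp (1.6×10⁻⁶), BaF₂ will precipitate.

Yes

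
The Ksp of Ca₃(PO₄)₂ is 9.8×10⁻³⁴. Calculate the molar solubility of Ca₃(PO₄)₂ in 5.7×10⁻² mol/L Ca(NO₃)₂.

Ca₃(PO₄)₂(s) ⇌ 3 Ca²⁺(aq) + 2 PO₄³⁻(aq)
Ca²⁺ is already present at 5.7×10⁻² mol/L. If s mol/L of Ca₃(PO₄)₂ dissolves, [PO₄³⁻] = 2s while [Ca²⁺] ≈ 5.7×10⁻² mol/L.
Ksp = [Ca²⁺]^3[PO₄³⁻]^2 = (5.7×10⁻²)^3(2s)^2
(2s)^2 = 9.8×10⁻³⁴ / (5.7×10⁻²)^3 = 5.3×10⁻³⁰
s = 1.2×10⁻¹⁵ mol/L

1.2×10⁻¹⁵ M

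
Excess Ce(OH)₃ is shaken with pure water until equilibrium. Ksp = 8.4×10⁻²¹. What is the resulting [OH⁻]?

1.3×10⁻⁵ M

Ce(OH)₃(s) ⇌ Ce³⁺(aq) + 3 OH⁻(aq)
For each mole of Ce(OH)₃ that dissolves per liter, [Ce³⁺] = s and [OH⁻] = 3s; let s denote this solubility.
Ksp = [Ce³⁺][OH⁻]^3 = s · (3s)^3 = 27s^4 = 8.4×10⁻²¹
s = 4.2×10⁻⁶ mol/L
[OH⁻] = 3s = 1.3×10⁻⁵ mol/L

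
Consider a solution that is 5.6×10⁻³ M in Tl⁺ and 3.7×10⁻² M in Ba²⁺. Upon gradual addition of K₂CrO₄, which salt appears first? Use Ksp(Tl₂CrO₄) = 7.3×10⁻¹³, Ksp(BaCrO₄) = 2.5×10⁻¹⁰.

The threshold for precipitation is Q = Ksp.
For Tl₂CrO₄: [CrO₄²⁻] = (Ksp/[Tl⁺]^2) = 2.3×10⁻⁸ M
For BaCrO₄: [CrO₄²⁻] = (Ksp/[Ba²⁺]) = 6.8×10⁻⁹ M
Since BaCrO₄ needs less CrO₄²⁻ to reach saturation, it precipitates first.

BaCrO₄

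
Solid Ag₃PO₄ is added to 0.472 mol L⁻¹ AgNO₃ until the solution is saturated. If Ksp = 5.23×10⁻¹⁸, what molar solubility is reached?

Ag₃PO₄(s) ⇌ 3 Ag⁺(aq) + PO₄³⁻(aq)
The solution already contains Ag⁺ at 0.472 mol L⁻¹. Let s be the molar solubility of Ag₃PO₄.
[Ag⁺] ≈ 0.472 mol L⁻¹ (common ion dominates); [PO₄³⁻] = s.
Ksp = [Ag⁺]^3[PO₄³⁻] = (0.472)^3s
s = 5.23×10⁻¹⁸ / (0.472)^3 = 4.97×10⁻¹⁷
s = 4.97×10⁻¹⁷ mol L⁻¹

4.97×10⁻¹⁷ M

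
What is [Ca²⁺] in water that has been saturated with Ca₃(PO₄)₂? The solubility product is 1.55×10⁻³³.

3.22×10⁻⁷ M

Ca₃(PO₄)₂(s) ⇌ 3 Ca²⁺(aq) + 2 PO₄³⁻(aq)
With molar solubility s: [Ca²⁺] = 3s, [PO₄³⁻] = 2s.
Ksp = [Ca²⁺]^3[PO₄³⁻]^2 = (3s)^3 · (2s)^2 = 108s^5 = 1.55×10⁻³³
s = 1.07×10⁻⁷ mol/L
[Ca²⁺] = 3s = 3.22×10⁻⁷ mol/L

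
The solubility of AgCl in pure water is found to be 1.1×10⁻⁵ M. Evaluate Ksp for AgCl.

Ksp = 1.2×10⁻¹⁰

AgCl(s) ⇌ Ag⁺(aq) + Cl⁻(aq)
With molar solubility s: [Ag⁺] = s, [Cl⁻] = s.
Ksp = [Ag⁺][Cl⁻] = s · s = s^2
Ksp = (1.1×10⁻⁵)^2 = 1.2×10⁻¹⁰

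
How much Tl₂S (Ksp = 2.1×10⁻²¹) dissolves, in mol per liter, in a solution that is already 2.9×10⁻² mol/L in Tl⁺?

2.5×10⁻¹⁸ M

Tl₂S(s) ⇌ 2 Tl⁺(aq) + S²⁻(aq)
Let s be the solubility of Tl₂S here. The common ion gives [Tl⁺] ≈ 2.9×10⁻² mol/L, and [S²⁻] = s.
Ksp = [Tl⁺]^2[S²⁻] = (2.9×10⁻²)^2s
s = 2.1×10⁻²¹ / (2.9×10⁻²)^2 = 2.5×10⁻¹⁸
s = 2.5×10⁻¹⁸ mol/L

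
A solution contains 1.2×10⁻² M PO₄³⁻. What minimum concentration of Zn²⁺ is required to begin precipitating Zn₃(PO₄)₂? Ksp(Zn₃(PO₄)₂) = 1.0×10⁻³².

4.1×10⁻¹⁰ M

A salt starts to precipitate once the ion product Q reaches its Ksp.
Zn₃(PO₄)₂(s) ⇌ 3 Zn²⁺(aq) + 2 PO₄³⁻(aq)
Ksp = [Zn²⁺]^3[PO₄³⁻]^2 = [Zn²⁺]^3(1.2×10⁻²)^2
[Zn²⁺]^3 = 1.0×10⁻³² / (1.2×10⁻²)^2 = 6.9×10⁻²⁹
[Zn²⁺] = 4.1×10⁻¹⁰ M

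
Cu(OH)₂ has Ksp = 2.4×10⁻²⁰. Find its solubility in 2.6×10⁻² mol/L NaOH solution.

3.6×10⁻¹⁷ M

Cu(OH)₂(s) ⇌ Cu²⁺(aq) + 2 OH⁻(aq)
Let s be the solubility of Cu(OH)₂ here. The common ion gives [OH⁻] ≈ 2.6×10⁻² mol/L, and [Cu²⁺] = s.
Ksp = [Cu²⁺][OH⁻]^2 = s(2.6×10⁻²)^2
s = 2.4×10⁻²⁰ / (2.6×10⁻²)^2 = 3.6×10⁻¹⁷
s = 3.6×10⁻¹⁷ mol/L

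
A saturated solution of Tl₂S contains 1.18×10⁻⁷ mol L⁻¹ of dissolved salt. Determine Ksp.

Ksp = 6.57×10⁻²¹

Tl₂S(s) ⇌ 2 Tl⁺(aq) + S²⁻(aq)
For each mole of Tl₂S that dissolves per liter, [Tl⁺] = 2s and [S²⁻] = s; let s denote this solubility.
Ksp = [Tl⁺]^2[S²⁻] = (2s)^2 · s = 4s^3
Ksp = 4 × (1.18×10⁻⁷)^3 = 6.57×10⁻²¹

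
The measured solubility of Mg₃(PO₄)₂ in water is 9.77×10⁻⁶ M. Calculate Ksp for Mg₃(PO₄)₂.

Ksp = 9.61×10⁻²⁴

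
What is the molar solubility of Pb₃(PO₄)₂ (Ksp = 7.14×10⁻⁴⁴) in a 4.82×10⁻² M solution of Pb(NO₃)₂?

1.26×10⁻²⁰ M

Pb₃(PO₄)₂(s) ⇌ 3 Pb²⁺(aq) + 2 PO₄³⁻(aq)
With Pb²⁺ already at 4.82×10⁻² M and s small, take [Pb²⁺] ≈ 4.82×10⁻² M and [PO₄³⁻] = 2s.
Ksp = [Pb²⁺]^3[PO₄³⁻]^2 = (4.82×10⁻²)^3(2s)^2
(2s)^2 = 7.14×10⁻⁴⁴ / (4.82×10⁻²)^3 = 6.38×10⁻⁴⁰
s = 1.26×10⁻²⁰ M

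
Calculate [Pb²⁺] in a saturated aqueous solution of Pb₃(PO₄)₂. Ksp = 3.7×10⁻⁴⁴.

2.4×10⁻⁹ M

Pb₃(PO₄)₂(s) ⇌ 3 Pb²⁺(aq) + 2 PO₄³⁻(aq)
With molar solubility s: [Pb²⁺] = 3s, [PO₄³⁻] = 2s.
Ksp = [Pb²⁺]^3[PO₄³⁻]^2 = (3s)^3 · (2s)^2 = 108s^5 = 3.7×10⁻⁴⁴
s = 8.1×10⁻¹⁰ mol L⁻¹
[Pb²⁺] = 3s = 2.4×10⁻⁹ mol L⁻¹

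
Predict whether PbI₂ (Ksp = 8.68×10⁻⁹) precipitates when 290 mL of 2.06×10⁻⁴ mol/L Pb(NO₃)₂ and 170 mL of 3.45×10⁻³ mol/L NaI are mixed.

After mixing, V = 290 mL + 170 mL = 460 mL.
[Pb²⁺] = (2.06×10⁻⁴)(290)/460 = 1.30×10⁻⁴ mol/L
[I⁻] = (3.45×10⁻³)(170)/460 = 1.28×10⁻³ mol/L
Q = [Pb²⁺][I⁻]^2 = 2.11×10⁻¹⁰
Since Q (2.11×10⁻¹⁰) is less than Ksp (8.68×10⁻⁹), no PbI₂ precipitates.

No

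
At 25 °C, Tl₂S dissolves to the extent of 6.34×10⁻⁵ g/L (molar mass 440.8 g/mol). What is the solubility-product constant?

Ksp = 1.19×10⁻²⁰

s = (6.34×10⁻⁵ g L⁻¹)/(440.8 g mol⁻¹) = 1.4383×10⁻⁷ M
Tl₂S(s) ⇌ 2 Tl⁺(aq) + S²⁻(aq)
With molar solubility s: [Tl⁺] = 2s, [S²⁻] = s.
Ksp = [Tl⁺]^2[S²⁻] = (2s)^2 · s = 4s^3
Ksp = 4 × (1.4383×10⁻⁷)^3 = 1.19×10⁻²⁰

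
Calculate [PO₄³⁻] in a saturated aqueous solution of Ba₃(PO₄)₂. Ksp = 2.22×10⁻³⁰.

Ba₃(PO₄)₂(s) ⇌ 3 Ba²⁺(aq) + 2 PO₄³⁻(aq)
Call the molar solubility s, so that [Ba²⁺] = 3s and [PO₄³⁻] = 2s.
Ksp = [Ba²⁺]^3[PO₄³⁻]^2 = (3s)^3 · (2s)^2 = 108s^5 = 2.22×10⁻³⁰
s = 4.60×10⁻⁷ M
[PO₄³⁻] = 2s = 9.20×10⁻⁷ M

9.20×10⁻⁷ M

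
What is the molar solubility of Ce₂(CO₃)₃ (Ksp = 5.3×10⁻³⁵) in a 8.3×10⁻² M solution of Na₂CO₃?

1.5×10⁻¹⁶ M

Ce₂(CO₃)₃(s) ⇌ 2 Ce³⁺(aq) + 3 CO₃²⁻(aq)
The solution already contains CO₃²⁻ at 8.3×10⁻² M. Let s be the molar solubility of Ce₂(CO₃)₃.
[CO₃²⁻] ≈ 8.3×10⁻² M (common ion dominates); [Ce³⁺] = 2s.
Ksp = [Ce³⁺]^2[CO₃²⁻]^3 = (2s)^2(8.3×10⁻²)^3
(2s)^2 = 5.3×10⁻³⁵ / (8.3×10⁻²)^3 = 9.3×10⁻³²
s = 1.5×10⁻¹⁶ M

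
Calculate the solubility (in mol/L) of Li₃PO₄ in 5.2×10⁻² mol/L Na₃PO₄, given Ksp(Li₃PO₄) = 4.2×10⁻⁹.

1.4×10⁻³ M

Li₃PO₄(s) ⇌ 3 Li⁺(aq) + PO₄³⁻(aq)
PO₄³⁻ is already present at 5.2×10⁻² mol/L. If s mol/L of Li₃PO₄ dissolves, [Li⁺] = 3s while [PO₄³⁻] ≈ 5.2×10⁻² mol/L.
Ksp = [Li⁺]^3[PO₄³⁻] = (3s)^3(5.2×10⁻²)
(3s)^3 = 4.2×10⁻⁹ / (5.2×10⁻²) = 8.1×10⁻⁸
s = 1.4×10⁻³ mol/L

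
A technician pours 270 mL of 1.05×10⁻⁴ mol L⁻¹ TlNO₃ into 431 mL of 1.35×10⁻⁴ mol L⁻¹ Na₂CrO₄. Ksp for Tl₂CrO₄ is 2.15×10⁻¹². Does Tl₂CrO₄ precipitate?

After mixing, V = 270 mL + 431 mL = 701 mL.
[Tl⁺] = (1.05×10⁻⁴)(270)/701 = 4.04×10⁻⁵ mol L⁻¹
[CrO₄²⁻] = (1.35×10⁻⁴)(431)/701 = 8.30×10⁻⁵ mol L⁻¹
Q = [Tl⁺]^2[CrO₄²⁻] = 1.36×10⁻¹³
Q = 1.36×10⁻¹³ < Ksp = 2.15×10⁻¹², so the solution is unsaturated and no precipitate forms.

No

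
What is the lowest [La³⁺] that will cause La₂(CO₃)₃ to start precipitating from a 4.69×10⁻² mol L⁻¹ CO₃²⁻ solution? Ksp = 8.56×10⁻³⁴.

2.88×10⁻¹⁵ M

The threshold for precipitation is Q = Ksp.
La₂(CO₃)₃(s) ⇌ 2 La³⁺(aq) + 3 CO₃²⁻(aq)
Ksp = [La³⁺]^2[CO₃²⁻]^3 = [La³⁺]^2(4.69×10⁻²)^3
[La³⁺]^2 = 8.56×10⁻³⁴ / (4.69×10⁻²)^3 = 8.30×10⁻³⁰
[La³⁺] = 2.88×10⁻¹⁵ mol L⁻¹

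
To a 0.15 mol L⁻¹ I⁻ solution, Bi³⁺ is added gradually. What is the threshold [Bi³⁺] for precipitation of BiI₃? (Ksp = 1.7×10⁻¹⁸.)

A salt starts to precipitate once the ion product Q reaches its Ksp.
BiI₃(s) ⇌ Bi³⁺(aq) + 3 I⁻(aq)
Ksp = [Bi³⁺][I⁻]^3 = [Bi³⁺](0.15)^3
[Bi³⁺] = 1.7×10⁻¹⁸ / (0.15)^3 = 5.0×10⁻¹⁶
[Bi³⁺] = 5.0×10⁻¹⁶ mol L⁻¹

5.0×10⁻¹⁶ M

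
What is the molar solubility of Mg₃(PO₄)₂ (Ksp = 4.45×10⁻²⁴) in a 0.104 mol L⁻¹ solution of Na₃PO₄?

Mg₃(PO₄)₂(s) ⇌ 3 Mg²⁺(aq) + 2 PO₄³⁻(aq)
With PO₄³⁻ already at 0.104 mol L⁻¹ and s small, take [PO₄³⁻] ≈ 0.104 mol L⁻¹ and [Mg²⁺] = 3s.
Ksp = [Mg²⁺]^3[PO₄³⁻]^2 = (3s)^3(0.104)^2
(3s)^3 = 4.45×10⁻²⁴ / (0.104)^2 = 4.11×10⁻²²
s = 2.48×10⁻⁸ mol L⁻¹

2.48×10⁻⁸ M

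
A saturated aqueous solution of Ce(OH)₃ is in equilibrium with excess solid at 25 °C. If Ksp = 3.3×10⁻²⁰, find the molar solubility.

5.9×10⁻⁶ M

Ce(OH)₃(s) ⇌ Ce³⁺(aq) + 3 OH⁻(aq)
Let s be the molar solubility. Then [Ce³⁺] = s and [OH⁻] = 3s.
Ksp = [Ce³⁺][OH⁻]^3 = s · (3s)^3 = 27s^4
27s^4 = 3.3×10⁻²⁰  ⇒  s^4 = 1.2×10⁻²¹
Taking the 4th root, s = 5.9×10⁻⁶ mol L⁻¹.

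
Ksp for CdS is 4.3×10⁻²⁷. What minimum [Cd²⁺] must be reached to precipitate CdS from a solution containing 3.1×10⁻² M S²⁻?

1.4×10⁻²⁵ M

Each salt precipitates once Q = Ksp for that salt.
CdS(s) ⇌ Cd²⁺(aq) + S²⁻(aq)
Ksp = [Cd²⁺][S²⁻] = [Cd²⁺](3.1×10⁻²)
[Cd²⁺] = 4.3×10⁻²⁷ / (3.1×10⁻²) = 1.4×10⁻²⁵
[Cd²⁺] = 1.4×10⁻²⁵ M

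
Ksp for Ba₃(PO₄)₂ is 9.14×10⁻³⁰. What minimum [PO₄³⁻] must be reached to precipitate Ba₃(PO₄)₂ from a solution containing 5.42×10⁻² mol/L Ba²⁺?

Precipitation begins when Q = Ksp.
Ba₃(PO₄)₂(s) ⇌ 3 Ba²⁺(aq) + 2 PO₄³⁻(aq)
Ksp = [Ba²⁺]^3[PO₄³⁻]^2 = [PO₄³⁻]^2(5.42×10⁻²)^3
[PO₄³⁻]^2 = 9.14×10⁻³⁰ / (5.42×10⁻²)^3 = 5.74×10⁻²⁶
[PO₄³⁻] = 2.40×10⁻¹³ mol/L

2.40×10⁻¹³ M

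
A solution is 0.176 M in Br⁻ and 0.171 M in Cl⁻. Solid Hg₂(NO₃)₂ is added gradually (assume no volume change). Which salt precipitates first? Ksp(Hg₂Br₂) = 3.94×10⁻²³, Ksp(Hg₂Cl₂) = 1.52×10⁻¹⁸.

The threshold for precipitation is Q = Ksp.
For Hg₂Br₂: [Hg₂²⁺] = (Ksp/[Br⁻]^2) = 1.27×10⁻²¹ M
For Hg₂Cl₂: [Hg₂²⁺] = (Ksp/[Cl⁻]^2) = 5.20×10⁻¹⁷ M
The smaller threshold [Hg₂²⁺] is reached first, so Hg₂Br₂ precipitates first.

Hg₂Br₂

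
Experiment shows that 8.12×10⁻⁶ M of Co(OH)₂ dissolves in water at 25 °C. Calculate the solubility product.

Co(OH)₂(s) ⇌ Co²⁺(aq) + 2 OH⁻(aq)
If s mol/L of Co(OH)₂ dissolves, [Co²⁺] = s and [OH⁻] = 2s.
Ksp = [Co²⁺][OH⁻]^2 = s · (2s)^2 = 4s^3
Ksp = 4 × (8.12×10⁻⁶)^3 = 2.14×10⁻¹⁵

Ksp = 2.14×10⁻¹⁵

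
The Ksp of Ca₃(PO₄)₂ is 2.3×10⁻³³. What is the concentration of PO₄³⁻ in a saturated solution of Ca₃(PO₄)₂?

Ca₃(PO₄)₂(s) ⇌ 3 Ca²⁺(aq) + 2 PO₄³⁻(aq)
Call the molar solubility s, so that [Ca²⁺] = 3s and [PO₄³⁻] = 2s.
Ksp = [Ca²⁺]^3[PO₄³⁻]^2 = (3s)^3 · (2s)^2 = 108s^5 = 2.3×10⁻³³
s = 1.2×10⁻⁷ mol L⁻¹
[PO₄³⁻] = 2s = 2.3×10⁻⁷ mol L⁻¹

2.3×10⁻⁷ M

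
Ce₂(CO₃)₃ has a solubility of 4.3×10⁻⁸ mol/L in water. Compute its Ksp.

Ksp = 1.6×10⁻³⁵

Ce₂(CO₃)₃(s) ⇌ 2 Ce³⁺(aq) + 3 CO₃²⁻(aq)
For each mole of Ce₂(CO₃)₃ that dissolves per liter, [Ce³⁺] = 2s and [CO₃²⁻] = 3s; let s denote this solubility.
Ksp = [Ce³⁺]^2[CO₃²⁻]^3 = (2s)^2 · (3s)^3 = 108s^5
Ksp = 108 × (4.3×10⁻⁸)^5 = 1.6×10⁻³⁵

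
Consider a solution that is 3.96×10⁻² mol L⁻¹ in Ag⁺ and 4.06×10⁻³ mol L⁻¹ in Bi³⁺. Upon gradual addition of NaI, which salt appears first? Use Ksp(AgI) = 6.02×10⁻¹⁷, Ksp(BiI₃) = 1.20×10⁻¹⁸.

AgI

The threshold for precipitation is Q = Ksp.
For AgI: [I⁻] = (Ksp/[Ag⁺]) = 1.52×10⁻¹⁵ mol L⁻¹
For BiI₃: [I⁻] = (Ksp/[Bi³⁺])^(1/3) = 6.66×10⁻⁶ mol L⁻¹
Since AgI needs less I⁻ to reach saturation, it precipitates first.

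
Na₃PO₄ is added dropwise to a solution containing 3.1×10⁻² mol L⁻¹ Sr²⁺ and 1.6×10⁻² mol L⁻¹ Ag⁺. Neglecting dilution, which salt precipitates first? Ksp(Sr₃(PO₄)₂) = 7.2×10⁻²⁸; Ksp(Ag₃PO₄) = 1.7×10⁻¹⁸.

Ag₃PO₄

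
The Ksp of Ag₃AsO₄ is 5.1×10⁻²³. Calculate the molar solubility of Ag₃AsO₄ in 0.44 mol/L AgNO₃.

Ag₃AsO₄(s) ⇌ 3 Ag⁺(aq) + AsO₄³⁻(aq)
Ag⁺ is already present at 0.44 mol/L. If s mol/L of Ag₃AsO₄ dissolves, [AsO₄³⁻] = s while [Ag⁺] ≈ 0.44 mol/L.
Ksp = [Ag⁺]^3[AsO₄³⁻] = (0.44)^3s
s = 5.1×10⁻²³ / (0.44)^3 = 6.0×10⁻²²
s = 6.0×10⁻²² mol/L

6.0×10⁻²² M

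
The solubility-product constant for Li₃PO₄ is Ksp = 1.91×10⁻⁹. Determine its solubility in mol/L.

Li₃PO₄(s) ⇌ 3 Li⁺(aq) + PO₄³⁻(aq)
Call the molar solubility s, so that [Li⁺] = 3s and [PO₄³⁻] = s.
Ksp = [Li⁺]^3[PO₄³⁻] = (3s)^3 · s = 27s^4
27s^4 = 1.91×10⁻⁹  ⇒  s^4 = 7.07×10⁻¹¹
Taking the 4th root, s = 2.90×10⁻³ mol L⁻¹.

2.90×10⁻³ M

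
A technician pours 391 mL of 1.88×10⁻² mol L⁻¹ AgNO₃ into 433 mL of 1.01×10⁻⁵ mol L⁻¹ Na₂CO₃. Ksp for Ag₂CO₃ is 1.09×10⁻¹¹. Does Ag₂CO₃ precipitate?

Yes

The combined volume is 824 mL.
[Ag⁺] = (1.88×10⁻²)(391)/824 = 8.92×10⁻³ mol L⁻¹
[CO₃²⁻] = (1.01×10⁻⁵)(433)/824 = 5.31×10⁻⁶ mol L⁻¹
Q = [Ag⁺]^2[CO₃²⁻] = 4.22×10⁻¹⁰
Since Q (4.22×10⁻¹⁰) exceeds Ksp (1.09×10⁻¹¹), Ag₂CO₃ will precipitate.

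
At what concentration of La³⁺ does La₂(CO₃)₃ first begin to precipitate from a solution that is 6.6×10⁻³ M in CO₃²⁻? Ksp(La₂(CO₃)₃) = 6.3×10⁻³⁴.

Precipitation begins when Q = Ksp.
La₂(CO₃)₃(s) ⇌ 2 La³⁺(aq) + 3 CO₃²⁻(aq)
Ksp = [La³⁺]^2[CO₃²⁻]^3 = [La³⁺]^2(6.6×10⁻³)^3
[La³⁺]^2 = 6.3×10⁻³⁴ / (6.6×10⁻³)^3 = 2.2×10⁻²⁷
[La³⁺] = 4.7×10⁻¹⁴ M

4.7×10⁻¹⁴ M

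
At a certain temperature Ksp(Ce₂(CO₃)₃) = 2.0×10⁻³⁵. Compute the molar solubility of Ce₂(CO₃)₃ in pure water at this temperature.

4.5×10⁻⁸ M

Ce₂(CO₃)₃(s) ⇌ 2 Ce³⁺(aq) + 3 CO₃²⁻(aq)
Let s be the molar solubility. Then [Ce³⁺] = 2s and [CO₃²⁻] = 3s.
Ksp = [Ce³⁺]^2[CO₃²⁻]^3 = (2s)^2 · (3s)^3 = 108s^5
108s^5 = 2.0×10⁻³⁵  ⇒  s^5 = 1.9×10⁻³⁷
Taking the 5th root, s = 4.5×10⁻⁸ M.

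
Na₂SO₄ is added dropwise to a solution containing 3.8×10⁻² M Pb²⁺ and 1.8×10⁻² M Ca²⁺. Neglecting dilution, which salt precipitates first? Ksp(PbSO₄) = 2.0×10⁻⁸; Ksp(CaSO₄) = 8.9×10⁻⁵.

PbSO₄

Precipitation of each salt begins when its ion product equals Ksp.
For PbSO₄: [SO₄²⁻] = (Ksp/[Pb²⁺]) = 5.3×10⁻⁷ M
For CaSO₄: [SO₄²⁻] = (Ksp/[Ca²⁺]) = 4.9×10⁻³ M
Since PbSO₄ needs less SO₄²⁻ to reach saturation, it precipitates first.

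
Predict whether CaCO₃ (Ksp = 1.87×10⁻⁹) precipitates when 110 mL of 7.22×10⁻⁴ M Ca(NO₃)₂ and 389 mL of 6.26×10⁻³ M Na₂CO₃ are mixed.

Yes

The combined volume is 499 mL.
[Ca²⁺] = (7.22×10⁻⁴)(110)/499 = 1.59×10⁻⁴ M
[CO₃²⁻] = (6.26×10⁻³)(389)/499 = 4.88×10⁻³ M
Q = [Ca²⁺][CO₃²⁻] = 7.77×10⁻⁷
Because Q > Ksp (7.77×10⁻⁷ vs 1.87×10⁻⁹), a precipitate of CaCO₃ forms.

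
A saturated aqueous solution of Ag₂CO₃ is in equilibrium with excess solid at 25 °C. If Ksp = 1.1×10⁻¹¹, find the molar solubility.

Ag₂CO₃(s) ⇌ 2 Ag⁺(aq) + CO₃²⁻(aq)
With molar solubility s: [Ag⁺] = 2s, [CO₃²⁻] = s.
Ksp = [Ag⁺]^2[CO₃²⁻] = (2s)^2 · s = 4s^3
4s^3 = 1.1×10⁻¹¹  ⇒  s^3 = 2.8×10⁻¹²
s = 1.4×10⁻⁴ mol L⁻¹

1.4×10⁻⁴ M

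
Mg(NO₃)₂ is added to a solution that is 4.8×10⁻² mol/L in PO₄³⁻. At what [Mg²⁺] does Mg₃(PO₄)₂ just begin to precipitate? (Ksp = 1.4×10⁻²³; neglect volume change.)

1.8×10⁻⁷ M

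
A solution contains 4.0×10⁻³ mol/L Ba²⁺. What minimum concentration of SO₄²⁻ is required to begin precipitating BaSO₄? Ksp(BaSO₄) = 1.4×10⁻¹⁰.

3.5×10⁻⁸ M

The threshold for precipitation is Q = Ksp.
BaSO₄(s) ⇌ Ba²⁺(aq) + SO₄²⁻(aq)
Ksp = [Ba²⁺][SO₄²⁻] = [SO₄²⁻](4.0×10⁻³)
[SO₄²⁻] = 1.4×10⁻¹⁰ / (4.0×10⁻³) = 3.5×10⁻⁸
[SO₄²⁻] = 3.5×10⁻⁸ mol/L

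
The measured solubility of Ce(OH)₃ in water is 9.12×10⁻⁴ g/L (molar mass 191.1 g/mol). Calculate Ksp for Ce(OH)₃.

Ksp = 1.40×10⁻²⁰

Convert to molarity: s = 9.12×10⁻⁴ / 191.1 = 4.7724×10⁻⁶ mol/L
Ce(OH)₃(s) ⇌ Ce³⁺(aq) + 3 OH⁻(aq)
Let s be the molar solubility. Then [Ce³⁺] = s and [OH⁻] = 3s.
Ksp = [Ce³⁺][OH⁻]^3 = s · (3s)^3 = 27s^4
Ksp = 27 × (4.7724×10⁻⁶)^4 = 1.40×10⁻²⁰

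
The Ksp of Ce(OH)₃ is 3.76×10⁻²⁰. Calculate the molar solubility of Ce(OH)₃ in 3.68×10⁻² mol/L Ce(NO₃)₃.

3.36×10⁻⁷ M

Ce(OH)₃(s) ⇌ Ce³⁺(aq) + 3 OH⁻(aq)
Ce³⁺ is already present at 3.68×10⁻² mol/L. If s mol/L of Ce(OH)₃ dissolves, [OH⁻] = 3s while [Ce³⁺] ≈ 3.68×10⁻² mol/L.
Ksp = [Ce³⁺][OH⁻]^3 = (3.68×10⁻²)(3s)^3
(3s)^3 = 3.76×10⁻²⁰ / (3.68×10⁻²) = 1.02×10⁻¹⁸
s = 3.36×10⁻⁷ mol/L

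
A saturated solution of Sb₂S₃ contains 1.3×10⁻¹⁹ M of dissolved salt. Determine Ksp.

Ksp = 4.0×10⁻⁹³

Sb₂S₃(s) ⇌ 2 Sb³⁺(aq) + 3 S²⁻(aq)
If s mol/L of Sb₂S₃ dissolves, [Sb³⁺] = 2s and [S²⁻] = 3s.
Ksp = [Sb³⁺]^2[S²⁻]^3 = (2s)^2 · (3s)^3 = 108s^5
Ksp = 108 × (1.3×10⁻¹⁹)^5 = 4.0×10⁻⁹³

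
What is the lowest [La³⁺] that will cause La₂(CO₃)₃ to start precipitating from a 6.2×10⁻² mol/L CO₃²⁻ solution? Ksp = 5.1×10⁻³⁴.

A salt starts to precipitate once the ion product Q reaches its Ksp.
La₂(CO₃)₃(s) ⇌ 2 La³⁺(aq) + 3 CO₃²⁻(aq)
Ksp = [La³⁺]^2[CO₃²⁻]^3 = [La³⁺]^2(6.2×10⁻²)^3
[La³⁺]^2 = 5.1×10⁻³⁴ / (6.2×10⁻²)^3 = 2.1×10⁻³⁰
[La³⁺] = 1.5×10⁻¹⁵ mol/L

1.5×10⁻¹⁵ M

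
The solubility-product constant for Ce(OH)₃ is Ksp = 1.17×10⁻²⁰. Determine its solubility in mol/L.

4.56×10⁻⁶ M

Ce(OH)₃(s) ⇌ Ce³⁺(aq) + 3 OH⁻(aq)
Let s be the molar solubility. Then [Ce³⁺] = s and [OH⁻] = 3s.
Ksp = [Ce³⁺][OH⁻]^3 = s · (3s)^3 = 27s^4
27s^4 = 1.17×10⁻²⁰  ⇒  s^4 = 4.33×10⁻²²
s = 4.56×10⁻⁶ mol L⁻¹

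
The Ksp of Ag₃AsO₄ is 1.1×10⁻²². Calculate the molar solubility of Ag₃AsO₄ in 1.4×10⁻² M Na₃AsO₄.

Ag₃AsO₄(s) ⇌ 3 Ag⁺(aq) + AsO₄³⁻(aq)
The solution already contains AsO₄³⁻ at 1.4×10⁻² M. Let s be the molar solubility of Ag₃AsO₄.
[AsO₄³⁻] ≈ 1.4×10⁻² M (common ion dominates); [Ag⁺] = 3s.
Ksp = [Ag⁺]^3[AsO₄³⁻] = (3s)^3(1.4×10⁻²)
(3s)^3 = 1.1×10⁻²² / (1.4×10⁻²) = 7.9×10⁻²¹
s = 6.6×10⁻⁸ M

6.6×10⁻⁸ M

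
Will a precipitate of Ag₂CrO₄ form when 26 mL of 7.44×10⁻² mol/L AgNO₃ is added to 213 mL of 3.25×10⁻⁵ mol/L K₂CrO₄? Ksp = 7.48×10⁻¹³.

Total volume after mixing = 26 + 213 = 239 mL.
[Ag⁺] = (7.44×10⁻²)(26)/239 = 8.09×10⁻³ mol/L
[CrO₄²⁻] = (3.25×10⁻⁵)(213)/239 = 2.90×10⁻⁵ mol/L
Q = [Ag⁺]^2[CrO₄²⁻] = 1.90×10⁻⁹
Since Q (1.90×10⁻⁹) exceeds Ksp (7.48×10⁻¹³), Ag₂CrO₄ will precipitate.

Yes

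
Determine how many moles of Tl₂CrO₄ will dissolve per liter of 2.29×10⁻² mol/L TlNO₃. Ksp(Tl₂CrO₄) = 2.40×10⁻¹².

4.58×10⁻⁹ M

Tl₂CrO₄(s) ⇌ 2 Tl⁺(aq) + CrO₄²⁻(aq)
Let s be the solubility of Tl₂CrO₄ here. The common ion gives [Tl⁺] ≈ 2.29×10⁻² mol/L, and [CrO₄²⁻] = s.
Ksp = [Tl⁺]^2[CrO₄²⁻] = (2.29×10⁻²)^2s
s = 2.40×10⁻¹² / (2.29×10⁻²)^2 = 4.58×10⁻⁹
s = 4.58×10⁻⁹ mol/L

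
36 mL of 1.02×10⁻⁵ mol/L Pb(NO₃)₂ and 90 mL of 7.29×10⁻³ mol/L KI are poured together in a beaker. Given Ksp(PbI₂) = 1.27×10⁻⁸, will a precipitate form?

Total volume after mixing = 36 + 90 = 126 mL.
[Pb²⁺] = (1.02×10⁻⁵)(36)/126 = 2.91×10⁻⁶ mol/L
[I⁻] = (7.29×10⁻³)(90)/126 = 5.21×10⁻³ mol/L
Q = [Pb²⁺][I⁻]^2 = 7.90×10⁻¹¹
Q < Ksp (7.90×10⁻¹¹ vs 1.27×10⁻⁸); the solution remains unsaturated and no precipitate forms.

No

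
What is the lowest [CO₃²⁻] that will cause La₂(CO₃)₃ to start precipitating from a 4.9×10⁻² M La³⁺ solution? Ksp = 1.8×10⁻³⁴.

Precipitation of each salt begins when its ion product equals Ksp.
La₂(CO₃)₃(s) ⇌ 2 La³⁺(aq) + 3 CO₃²⁻(aq)
Ksp = [La³⁺]^2[CO₃²⁻]^3 = [CO₃²⁻]^3(4.9×10⁻²)^2
[CO₃²⁻]^3 = 1.8×10⁻³⁴ / (4.9×10⁻²)^2 = 7.5×10⁻³²
[CO₃²⁻] = 4.2×10⁻¹¹ M

4.2×10⁻¹¹ M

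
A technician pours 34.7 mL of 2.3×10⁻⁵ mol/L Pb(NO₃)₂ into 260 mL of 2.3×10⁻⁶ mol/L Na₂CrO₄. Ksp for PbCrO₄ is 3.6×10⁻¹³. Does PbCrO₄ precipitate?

The combined volume is 294.7 mL.
[Pb²⁺] = (2.3×10⁻⁵)(34.7)/294.7 = 2.7×10⁻⁶ mol/L
[CrO₄²⁻] = (2.3×10⁻⁶)(260)/294.7 = 2.0×10⁻⁶ mol/L
Q = [Pb²⁺][CrO₄²⁻] = 5.5×10⁻¹²
Because Q > Ksp (5.5×10⁻¹² vs 3.6×10⁻¹³), a precipitate of PbCrO₄ forms.

Yes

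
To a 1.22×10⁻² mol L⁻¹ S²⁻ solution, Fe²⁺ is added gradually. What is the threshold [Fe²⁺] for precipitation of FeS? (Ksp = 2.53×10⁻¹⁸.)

2.07×10⁻¹⁶ M

A salt starts to precipitate once the ion product Q reaches its Ksp.
FeS(s) ⇌ Fe²⁺(aq) + S²⁻(aq)
Ksp = [Fe²⁺][S²⁻] = [Fe²⁺](1.22×10⁻²)
[Fe²⁺] = 2.53×10⁻¹⁸ / (1.22×10⁻²) = 2.07×10⁻¹⁶
[Fe²⁺] = 2.07×10⁻¹⁶ mol L⁻¹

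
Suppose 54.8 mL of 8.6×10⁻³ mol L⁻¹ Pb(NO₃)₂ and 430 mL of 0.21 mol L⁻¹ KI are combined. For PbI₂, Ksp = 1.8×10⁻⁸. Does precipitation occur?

Total volume after mixing = 54.8 + 430 = 484.8 mL.
[Pb²⁺] = (8.6×10⁻³)(54.8)/484.8 = 9.7×10⁻⁴ mol L⁻¹
[I⁻] = (0.21)(430)/484.8 = 0.19 mol L⁻¹
Q = [Pb²⁺][I⁻]^2 = 3.4×10⁻⁵
Because Q > Ksp (3.4×10⁻⁵ vs 1.8×10⁻⁸), a precipitate of PbI₂ forms.

Yes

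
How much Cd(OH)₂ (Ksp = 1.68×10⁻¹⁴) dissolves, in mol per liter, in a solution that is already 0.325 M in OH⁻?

Cd(OH)₂(s) ⇌ Cd²⁺(aq) + 2 OH⁻(aq)
OH⁻ is already present at 0.325 M. If s mol/L of Cd(OH)₂ dissolves, [Cd²⁺] = s while [OH⁻] ≈ 0.325 M.
Ksp = [Cd²⁺][OH⁻]^2 = s(0.325)^2
s = 1.68×10⁻¹⁴ / (0.325)^2 = 1.59×10⁻¹³
s = 1.59×10⁻¹³ M

1.59×10⁻¹³ M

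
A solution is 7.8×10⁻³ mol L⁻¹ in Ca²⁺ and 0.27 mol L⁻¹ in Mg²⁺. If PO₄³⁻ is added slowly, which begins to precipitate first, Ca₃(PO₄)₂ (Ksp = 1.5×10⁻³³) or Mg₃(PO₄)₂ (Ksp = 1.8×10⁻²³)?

Each salt precipitates once Q = Ksp for that salt.
For Ca₃(PO₄)₂: [PO₄³⁻] = (Ksp/[Ca²⁺]^3)^(1/2) = 5.6×10⁻¹⁴ mol L⁻¹
For Mg₃(PO₄)₂: [PO₄³⁻] = (Ksp/[Mg²⁺]^3)^(1/2) = 3.0×10⁻¹¹ mol L⁻¹
Ca₃(PO₄)₂ requires the lower [PO₄³⁻], so it precipitates first.

Ca₃(PO₄)₂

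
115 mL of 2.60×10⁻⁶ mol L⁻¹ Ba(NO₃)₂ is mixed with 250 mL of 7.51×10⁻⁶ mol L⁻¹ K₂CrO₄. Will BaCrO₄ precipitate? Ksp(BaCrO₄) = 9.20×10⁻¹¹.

No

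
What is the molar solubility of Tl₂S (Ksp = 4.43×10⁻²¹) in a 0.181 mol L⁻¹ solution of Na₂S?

7.82×10⁻¹¹ M

Tl₂S(s) ⇌ 2 Tl⁺(aq) + S²⁻(aq)
Let s be the solubility of Tl₂S here. The common ion gives [S²⁻] ≈ 0.181 mol L⁻¹, and [Tl⁺] = 2s.
Ksp = [Tl⁺]^2[S²⁻] = (2s)^2(0.181)
(2s)^2 = 4.43×10⁻²¹ / (0.181) = 2.45×10⁻²⁰
s = 7.82×10⁻¹¹ mol L⁻¹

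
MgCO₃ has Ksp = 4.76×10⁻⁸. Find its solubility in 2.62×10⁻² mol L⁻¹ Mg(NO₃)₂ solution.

MgCO₃(s) ⇌ Mg²⁺(aq) + CO₃²⁻(aq)
The solution already contains Mg²⁺ at 2.62×10⁻² mol L⁻¹. Let s be the molar solubility of MgCO₃.
[Mg²⁺] ≈ 2.62×10⁻² mol L⁻¹ (common ion dominates); [CO₃²⁻] = s.
Ksp = [Mg²⁺][CO₃²⁻] = (2.62×10⁻²)s
s = 4.76×10⁻⁸ / (2.62×10⁻²) = 1.82×10⁻⁶
s = 1.82×10⁻⁶ mol L⁻¹

1.82×10⁻⁶ M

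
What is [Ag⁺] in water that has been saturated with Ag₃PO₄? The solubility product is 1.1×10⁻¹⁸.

Ag₃PO₄(s) ⇌ 3 Ag⁺(aq) + PO₄³⁻(aq)
With molar solubility s: [Ag⁺] = 3s, [PO₄³⁻] = s.
Ksp = [Ag⁺]^3[PO₄³⁻] = (3s)^3 · s = 27s^4 = 1.1×10⁻¹⁸
s = 1.4×10⁻⁵ M
[Ag⁺] = 3s = 4.3×10⁻⁵ M

4.3×10⁻⁵ M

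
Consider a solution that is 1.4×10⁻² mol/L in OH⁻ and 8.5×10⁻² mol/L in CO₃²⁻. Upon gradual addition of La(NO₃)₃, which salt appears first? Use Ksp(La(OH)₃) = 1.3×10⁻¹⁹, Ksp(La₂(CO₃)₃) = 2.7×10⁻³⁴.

The threshold for precipitation is Q = Ksp.
For La(OH)₃: [La³⁺] = (Ksp/[OH⁻]^3) = 4.7×10⁻¹⁴ mol/L
For La₂(CO₃)₃: [La³⁺] = (Ksp/[CO₃²⁻]^3)^(1/2) = 6.6×10⁻¹⁶ mol/L
Since La₂(CO₃)₃ needs less La³⁺ to reach saturation, it precipitates first.

La₂(CO₃)₃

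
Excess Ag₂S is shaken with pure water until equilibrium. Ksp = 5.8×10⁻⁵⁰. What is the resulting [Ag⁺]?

4.9×10⁻¹⁷ M

Ag₂S(s) ⇌ 2 Ag⁺(aq) + S²⁻(aq)
With molar solubility s: [Ag⁺] = 2s, [S²⁻] = s.
Ksp = [Ag⁺]^2[S²⁻] = (2s)^2 · s = 4s^3 = 5.8×10⁻⁵⁰
s = 2.4×10⁻¹⁷ mol/L
[Ag⁺] = 2s = 4.9×10⁻¹⁷ mol/L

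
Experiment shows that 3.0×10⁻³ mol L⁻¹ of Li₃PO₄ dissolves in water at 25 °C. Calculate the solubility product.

Li₃PO₄(s) ⇌ 3 Li⁺(aq) + PO₄³⁻(aq)
If s mol/L of Li₃PO₄ dissolves, [Li⁺] = 3s and [PO₄³⁻] = s.
Ksp = [Li⁺]^3[PO₄³⁻] = (3s)^3 · s = 27s^4
Ksp = 27 × (3.0×10⁻³)^4 = 2.2×10⁻⁹

Ksp = 2.2×10⁻⁹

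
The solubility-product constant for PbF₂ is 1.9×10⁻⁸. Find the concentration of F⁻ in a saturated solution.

PbF₂(s) ⇌ Pb²⁺(aq) + 2 F⁻(aq)
Let s be the molar solubility. Then [Pb²⁺] = s and [F⁻] = 2s.
Ksp = [Pb²⁺][F⁻]^2 = s · (2s)^2 = 4s^3 = 1.9×10⁻⁸
s = 1.7×10⁻³ M
[F⁻] = 2s = 3.4×10⁻³ M

3.4×10⁻³ M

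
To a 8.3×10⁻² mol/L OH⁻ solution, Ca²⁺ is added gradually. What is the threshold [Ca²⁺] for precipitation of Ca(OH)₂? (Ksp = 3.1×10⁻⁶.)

4.5×10⁻⁴ M

Each salt precipitates once Q = Ksp for that salt.
Ca(OH)₂(s) ⇌ Ca²⁺(aq) + 2 OH⁻(aq)
Ksp = [Ca²⁺][OH⁻]^2 = [Ca²⁺](8.3×10⁻²)^2
[Ca²⁺] = 3.1×10⁻⁶ / (8.3×10⁻²)^2 = 4.5×10⁻⁴
[Ca²⁺] = 4.5×10⁻⁴ mol/L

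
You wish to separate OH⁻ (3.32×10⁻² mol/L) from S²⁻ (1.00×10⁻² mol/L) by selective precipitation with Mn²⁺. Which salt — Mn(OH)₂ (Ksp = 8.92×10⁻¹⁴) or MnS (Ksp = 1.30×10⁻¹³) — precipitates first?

A salt starts to precipitate once the ion product Q reaches its Ksp.
For Mn(OH)₂: [Mn²⁺] = (Ksp/[OH⁻]^2) = 8.09×10⁻¹¹ mol/L
For MnS: [Mn²⁺] = (Ksp/[S²⁻]) = 1.30×10⁻¹¹ mol/L
The smaller threshold [Mn²⁺] is reached first, so MnS precipitates first.

MnS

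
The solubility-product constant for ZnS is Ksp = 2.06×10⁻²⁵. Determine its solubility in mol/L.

ZnS(s) ⇌ Zn²⁺(aq) + S²⁻(aq)
If s mol/L of ZnS dissolves, [Zn²⁺] = s and [S²⁻] = s.
Ksp = [Zn²⁺][S²⁻] = s · s = s^2
s^2 = 2.06×10⁻²⁵
s = (2.06×10⁻²⁵)^(1/2) = 4.54×10⁻¹³ mol/L

4.54×10⁻¹³ M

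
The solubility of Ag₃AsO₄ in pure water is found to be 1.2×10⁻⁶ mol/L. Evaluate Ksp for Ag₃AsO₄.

Ksp = 5.6×10⁻²³

Ag₃AsO₄(s) ⇌ 3 Ag⁺(aq) + AsO₄³⁻(aq)
For each mole of Ag₃AsO₄ that dissolves per liter, [Ag⁺] = 3s and [AsO₄³⁻] = s; let s denote this solubility.
Ksp = [Ag⁺]^3[AsO₄³⁻] = (3s)^3 · s = 27s^4
Ksp = 27 × (1.2×10⁻⁶)^4 = 5.6×10⁻²³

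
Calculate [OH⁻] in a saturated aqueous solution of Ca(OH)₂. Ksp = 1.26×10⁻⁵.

Ca(OH)₂(s) ⇌ Ca²⁺(aq) + 2 OH⁻(aq)
Let s be the molar solubility. Then [Ca²⁺] = s and [OH⁻] = 2s.
Ksp = [Ca²⁺][OH⁻]^2 = s · (2s)^2 = 4s^3 = 1.26×10⁻⁵
s = 1.47×10⁻² M
[OH⁻] = 2s = 2.93×10⁻² M

2.93×10⁻² M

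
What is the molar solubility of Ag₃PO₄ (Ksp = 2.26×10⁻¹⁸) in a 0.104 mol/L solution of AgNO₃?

2.01×10⁻¹⁵ M

Ag₃PO₄(s) ⇌ 3 Ag⁺(aq) + PO₄³⁻(aq)
With Ag⁺ already at 0.104 mol/L and s small, take [Ag⁺] ≈ 0.104 mol/L and [PO₄³⁻] = s.
Ksp = [Ag⁺]^3[PO₄³⁻] = (0.104)^3s
s = 2.26×10⁻¹⁸ / (0.104)^3 = 2.01×10⁻¹⁵
s = 2.01×10⁻¹⁵ mol/L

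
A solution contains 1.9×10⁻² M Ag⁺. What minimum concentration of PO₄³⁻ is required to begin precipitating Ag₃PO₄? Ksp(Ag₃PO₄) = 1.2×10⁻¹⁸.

1.7×10⁻¹³ M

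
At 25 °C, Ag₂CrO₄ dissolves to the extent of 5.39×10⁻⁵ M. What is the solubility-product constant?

Ag₂CrO₄(s) ⇌ 2 Ag⁺(aq) + CrO₄²⁻(aq)
Let s be the molar solubility. Then [Ag⁺] = 2s and [CrO₄²⁻] = s.
Ksp = [Ag⁺]^2[CrO₄²⁻] = (2s)^2 · s = 4s^3
Ksp = 4 × (5.39×10⁻⁵)^3 = 6.26×10⁻¹³

Ksp = 6.26×10⁻¹³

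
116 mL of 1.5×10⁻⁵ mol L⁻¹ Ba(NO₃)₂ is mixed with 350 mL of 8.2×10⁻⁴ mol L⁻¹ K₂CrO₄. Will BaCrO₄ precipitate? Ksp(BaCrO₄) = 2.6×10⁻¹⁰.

After mixing, V = 116 mL + 350 mL = 466 mL.
[Ba²⁺] = (1.5×10⁻⁵)(116)/466 = 3.7×10⁻⁶ mol L⁻¹
[CrO₄²⁻] = (8.2×10⁻⁴)(350)/466 = 6.2×10⁻⁴ mol L⁻¹
Q = [Ba²⁺][CrO₄²⁻] = 2.3×10⁻⁹
Because Q > Ksp (2.3×10⁻⁹ vs 2.6×10⁻¹⁰), a precipitate of BaCrO₄ forms.

Yes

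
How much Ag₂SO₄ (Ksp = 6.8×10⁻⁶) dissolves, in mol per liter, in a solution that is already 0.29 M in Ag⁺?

8.1×10⁻⁵ M

Ag₂SO₄(s) ⇌ 2 Ag⁺(aq) + SO₄²⁻(aq)
Let s be the solubility of Ag₂SO₄ here. The common ion gives [Ag⁺] ≈ 0.29 M, and [SO₄²⁻] = s.
Ksp = [Ag⁺]^2[SO₄²⁻] = (0.29)^2s
s = 6.8×10⁻⁶ / (0.29)^2 = 8.1×10⁻⁵
s = 8.1×10⁻⁵ M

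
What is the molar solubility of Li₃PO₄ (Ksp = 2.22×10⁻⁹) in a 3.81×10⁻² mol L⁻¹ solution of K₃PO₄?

Li₃PO₄(s) ⇌ 3 Li⁺(aq) + PO₄³⁻(aq)
The solution already contains PO₄³⁻ at 3.81×10⁻² mol L⁻¹. Let s be the molar solubility of Li₃PO₄.
[PO₄³⁻] ≈ 3.81×10⁻² mol L⁻¹ (common ion dominates); [Li⁺] = 3s.
Ksp = [Li⁺]^3[PO₄³⁻] = (3s)^3(3.81×10⁻²)
(3s)^3 = 2.22×10⁻⁹ / (3.81×10⁻²) = 5.83×10⁻⁸
s = 1.29×10⁻³ mol L⁻¹

1.29×10⁻³ M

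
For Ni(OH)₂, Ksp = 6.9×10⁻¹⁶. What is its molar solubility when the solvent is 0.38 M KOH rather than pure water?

Ni(OH)₂(s) ⇌ Ni²⁺(aq) + 2 OH⁻(aq)
OH⁻ is already present at 0.38 M. If s mol/L of Ni(OH)₂ dissolves, [Ni²⁺] = s while [OH⁻] ≈ 0.38 M.
Ksp = [Ni²⁺][OH⁻]^2 = s(0.38)^2
s = 6.9×10⁻¹⁶ / (0.38)^2 = 4.8×10⁻¹⁵
s = 4.8×10⁻¹⁵ M

4.8×10⁻¹⁵ M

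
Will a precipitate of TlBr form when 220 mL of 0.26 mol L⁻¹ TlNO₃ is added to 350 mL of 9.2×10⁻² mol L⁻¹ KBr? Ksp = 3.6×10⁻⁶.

After mixing, V = 220 mL + 350 mL = 570 mL.
[Tl⁺] = (0.26)(220)/570 = 0.10 mol L⁻¹
[Br⁻] = (9.2×10⁻²)(350)/570 = 5.6×10⁻² mol L⁻¹
Q = [Tl⁺][Br⁻] = 5.7×10⁻³
Because Q > Ksp (5.7×10⁻³ vs 3.6×10⁻⁶), a precipitate of TlBr forms.

Yes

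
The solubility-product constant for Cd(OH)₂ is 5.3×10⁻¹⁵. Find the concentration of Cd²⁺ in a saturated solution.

Cd(OH)₂(s) ⇌ Cd²⁺(aq) + 2 OH⁻(aq)
Let s be the molar solubility. Then [Cd²⁺] = s and [OH⁻] = 2s.
Ksp = [Cd²⁺][OH⁻]^2 = s · (2s)^2 = 4s^3 = 5.3×10⁻¹⁵
s = 1.1×10⁻⁵ mol L⁻¹
[Cd²⁺] = s = 1.1×10⁻⁵ mol L⁻¹

1.1×10⁻⁵ M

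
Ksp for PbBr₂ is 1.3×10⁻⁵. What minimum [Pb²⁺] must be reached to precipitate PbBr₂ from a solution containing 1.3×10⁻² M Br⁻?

Each salt precipitates once Q = Ksp for that salt.
PbBr₂(s) ⇌ Pb²⁺(aq) + 2 Br⁻(aq)
Ksp = [Pb²⁺][Br⁻]^2 = [Pb²⁺](1.3×10⁻²)^2
[Pb²⁺] = 1.3×10⁻⁵ / (1.3×10⁻²)^2 = 7.7×10⁻²
[Pb²⁺] = 7.7×10⁻² M

7.7×10⁻² M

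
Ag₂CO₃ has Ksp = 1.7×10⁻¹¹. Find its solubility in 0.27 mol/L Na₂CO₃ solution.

Ag₂CO₃(s) ⇌ 2 Ag⁺(aq) + CO₃²⁻(aq)
With CO₃²⁻ already at 0.27 mol/L and s small, take [CO₃²⁻] ≈ 0.27 mol/L and [Ag⁺] = 2s.
Ksp = [Ag⁺]^2[CO₃²⁻] = (2s)^2(0.27)
(2s)^2 = 1.7×10⁻¹¹ / (0.27) = 6.3×10⁻¹¹
s = 4.0×10⁻⁶ mol/L

4.0×10⁻⁶ M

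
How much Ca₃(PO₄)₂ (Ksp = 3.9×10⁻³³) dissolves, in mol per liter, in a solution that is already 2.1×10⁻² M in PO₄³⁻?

6.9×10⁻¹¹ M

Ca₃(PO₄)₂(s) ⇌ 3 Ca²⁺(aq) + 2 PO₄³⁻(aq)
The solution already contains PO₄³⁻ at 2.1×10⁻² M. Let s be the molar solubility of Ca₃(PO₄)₂.
[PO₄³⁻] ≈ 2.1×10⁻² M (common ion dominates); [Ca²⁺] = 3s.
Ksp = [Ca²⁺]^3[PO₄³⁻]^2 = (3s)^3(2.1×10⁻²)^2
(3s)^3 = 3.9×10⁻³³ / (2.1×10⁻²)^2 = 8.8×10⁻³⁰
s = 6.9×10⁻¹¹ M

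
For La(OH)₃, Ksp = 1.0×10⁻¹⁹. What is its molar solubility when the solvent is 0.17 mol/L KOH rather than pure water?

2.0×10⁻¹⁷ M

La(OH)₃(s) ⇌ La³⁺(aq) + 3 OH⁻(aq)
The solution already contains OH⁻ at 0.17 mol/L. Let s be the molar solubility of La(OH)₃.
[OH⁻] ≈ 0.17 mol/L (common ion dominates); [La³⁺] = s.
Ksp = [La³⁺][OH⁻]^3 = s(0.17)^3
s = 1.0×10⁻¹⁹ / (0.17)^3 = 2.0×10⁻¹⁷
s = 2.0×10⁻¹⁷ mol/L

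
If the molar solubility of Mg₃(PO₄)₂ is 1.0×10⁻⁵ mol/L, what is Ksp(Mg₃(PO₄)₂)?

Mg₃(PO₄)₂(s) ⇌ 3 Mg²⁺(aq) + 2 PO₄³⁻(aq)
If s mol/L of Mg₃(PO₄)₂ dissolves, [Mg²⁺] = 3s and [PO₄³⁻] = 2s.
Ksp = [Mg²⁺]^3[PO₄³⁻]^2 = (3s)^3 · (2s)^2 = 108s^5
Ksp = 108 × (1.0×10⁻⁵)^5 = 1.1×10⁻²³

Ksp = 1.1×10⁻²³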